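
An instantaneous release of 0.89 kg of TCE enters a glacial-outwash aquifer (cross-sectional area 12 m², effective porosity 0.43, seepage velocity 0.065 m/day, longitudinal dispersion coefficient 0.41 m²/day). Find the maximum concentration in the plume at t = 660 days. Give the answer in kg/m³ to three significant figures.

0.00296 kg/m³

The peak of an instantaneous 1D plume sits at x = vt; there the Gaussian factor is 1 and C_max = M/(n_e·A·√(4πDt)), where n_e·A is the pore area the mass is dissolved in.
√(4πDt) = √(4π × 0.41 × 660) = 58.31 m, so C_max = 0.89/(0.43 × 12 × 58.31) = 0.00296 kg/m³.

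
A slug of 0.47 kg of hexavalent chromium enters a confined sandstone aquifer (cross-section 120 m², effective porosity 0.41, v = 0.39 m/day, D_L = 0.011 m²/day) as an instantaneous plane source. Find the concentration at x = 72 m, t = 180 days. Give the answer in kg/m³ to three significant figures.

For an instantaneous plane source, C(x,t) = M/(n_e·A·√(4πDt)) · exp(−(x−vt)²/(4Dt)), with n_e·A the pore (flow) area.
Plume center vt = 0.39 × 180 = 70.2 m, so the well at 72 m is 1.8 m downgradient of the peak.
√(4πDt) = 4.988 m, giving peak height M/(n_e·A·√(4πDt)) = 0.47/(0.41 × 120 × 4.988) = 0.001915 kg/m³.
(x−vt)²/(4Dt) = (1.8)²/(4 × 0.011 × 180) = 0.4091; exp(−0.4091) = 0.6642.
C = 0.001915 × 0.6642 = 0.00127 kg/m³.

0.00127 kg/m³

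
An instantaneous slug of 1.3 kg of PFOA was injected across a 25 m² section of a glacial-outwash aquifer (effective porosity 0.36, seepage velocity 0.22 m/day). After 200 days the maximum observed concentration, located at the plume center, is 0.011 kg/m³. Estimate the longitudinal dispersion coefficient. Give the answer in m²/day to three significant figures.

0.0686 m²/day

At the plume center C_max = M/(n_e·A·√(4πDt)), so D = M²/(4πt·(n_e·A·C_max)²).
n_e·A·C_max = 0.36 × 25 × 0.011 = 0.09900 kg/m.
D = 1.3²/(4π × 200 × 0.09900²) = 0.0686 m²/day.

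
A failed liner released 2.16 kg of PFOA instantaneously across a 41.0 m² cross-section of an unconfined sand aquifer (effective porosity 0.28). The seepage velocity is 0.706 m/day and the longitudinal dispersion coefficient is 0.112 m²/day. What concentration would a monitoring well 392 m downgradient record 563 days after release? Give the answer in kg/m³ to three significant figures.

For an instantaneous plane source, C(x,t) = M/(n_e·A·√(4πDt)) · exp(−(x−vt)²/(4Dt)), with n_e·A the pore (flow) area.
Plume center vt = 0.706 × 563 = 397.478 m, so the well at 392 m is 5.478 m upgradient of the peak.
√(4πDt) = 28.15 m, giving peak height M/(n_e·A·√(4πDt)) = 2.16/(0.28 × 41.0 × 28.15) = 0.006684 kg/m³.
(x−vt)²/(4Dt) = (-5.478)²/(4 × 0.112 × 563) = 0.1190; exp(−0.1190) = 0.8878.
C = 0.006684 × 0.8878 = 0.00593 kg/m³.

0.00593 kg/m³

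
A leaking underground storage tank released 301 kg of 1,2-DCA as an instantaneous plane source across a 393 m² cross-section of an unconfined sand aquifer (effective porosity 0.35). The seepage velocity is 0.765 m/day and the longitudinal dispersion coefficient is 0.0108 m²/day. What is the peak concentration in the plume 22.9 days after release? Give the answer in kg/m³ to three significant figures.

1.24 kg/m³

The peak of an instantaneous 1D plume sits at x = vt; there the Gaussian factor is 1 and C_max = M/(n_e·A·√(4πDt)), where n_e·A is the pore area the mass is dissolved in.
√(4πDt) = √(4π × 0.0108 × 22.9) = 1.763 m, so C_max = 301/(0.35 × 393 × 1.763) = 1.24 kg/m³.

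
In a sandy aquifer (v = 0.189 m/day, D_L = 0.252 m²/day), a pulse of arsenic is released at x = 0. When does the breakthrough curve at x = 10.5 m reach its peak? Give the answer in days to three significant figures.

For the 1D instantaneous-source solution, setting ∂C/∂t = 0 at fixed x gives v²t² + 2Dt − x² = 0, so t = (√(D² + v²x²) − D)/v².
√(D² + v²x²) = √(0.252² + 0.189² × 10.5²) = 2.000; v² = 0.035721.
t = (2.000 − 0.252)/0.035721 = 48.9 days (vs. the pure-advection estimate x/v = 55.6 d).

48.9 days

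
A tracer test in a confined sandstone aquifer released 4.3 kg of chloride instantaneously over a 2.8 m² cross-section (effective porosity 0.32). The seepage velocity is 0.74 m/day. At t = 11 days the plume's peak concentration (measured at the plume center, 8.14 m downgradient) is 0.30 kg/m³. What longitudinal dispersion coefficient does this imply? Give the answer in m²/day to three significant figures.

At the plume center C_max = M/(n_e·A·√(4πDt)), so D = M²/(4πt·(n_e·A·C_max)²).
n_e·A·C_max = 0.32 × 2.8 × 0.30 = 0.2688 kg/m.
D = 4.3²/(4π × 11 × 0.2688²) = 1.85 m²/day.

1.85 m²/day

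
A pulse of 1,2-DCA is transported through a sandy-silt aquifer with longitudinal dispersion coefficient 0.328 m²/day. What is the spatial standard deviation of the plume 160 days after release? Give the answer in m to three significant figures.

Dispersive spreading gives a Gaussian with σ² = 2Dt; advection only shifts the center.
σ = √(2 × 0.328 × 160) = 10.2 m.

10.2 m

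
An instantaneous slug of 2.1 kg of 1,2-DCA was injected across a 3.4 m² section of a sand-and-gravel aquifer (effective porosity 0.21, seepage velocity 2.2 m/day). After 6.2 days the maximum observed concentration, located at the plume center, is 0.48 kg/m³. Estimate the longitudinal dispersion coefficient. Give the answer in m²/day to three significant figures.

0.482 m²/day

At the plume center C_max = M/(n_e·A·√(4πDt)), so D = M²/(4πt·(n_e·A·C_max)²).
n_e·A·C_max = 0.21 × 3.4 × 0.48 = 0.3427 kg/m.
D = 2.1²/(4π × 6.2 × 0.3427²) = 0.482 m²/day.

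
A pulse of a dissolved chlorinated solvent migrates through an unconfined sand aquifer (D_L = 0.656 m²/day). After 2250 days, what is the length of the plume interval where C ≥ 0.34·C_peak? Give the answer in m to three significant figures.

160 m

The plume is Gaussian with σ = √(2Dt) = √(2 × 0.656 × 2250) = 54.33 m.
C/C_peak = exp(−Δx²/(2σ²)) = 0.34 ⇒ Δx = σ·√(−2 ln 0.34) = 54.33 × 1.469 = 79.81 m.
Width = 2Δx = 160 m.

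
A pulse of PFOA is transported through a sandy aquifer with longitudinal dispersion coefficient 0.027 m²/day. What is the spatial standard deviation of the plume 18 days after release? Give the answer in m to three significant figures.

Dispersive spreading gives a Gaussian with σ² = 2Dt; advection only shifts the center.
σ = √(2 × 0.027 × 18) = 0.986 m.

0.986 m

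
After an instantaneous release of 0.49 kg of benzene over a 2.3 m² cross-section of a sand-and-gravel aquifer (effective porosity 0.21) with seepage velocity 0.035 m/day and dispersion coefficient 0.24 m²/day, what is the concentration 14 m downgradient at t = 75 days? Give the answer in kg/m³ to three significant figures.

0.0112 kg/m³

For an instantaneous plane source, C(x,t) = M/(n_e·A·√(4πDt)) · exp(−(x−vt)²/(4Dt)), with n_e·A the pore (flow) area.
Plume center vt = 0.035 × 75 = 2.625 m, so the well at 14 m is 11.375 m downgradient of the peak.
√(4πDt) = 15.04 m, giving peak height M/(n_e·A·√(4πDt)) = 0.49/(0.21 × 2.3 × 15.04) = 0.06745 kg/m³.
(x−vt)²/(4Dt) = (11.375)²/(4 × 0.24 × 75) = 1.797; exp(−1.797) = 0.1658.
C = 0.06745 × 0.1658 = 0.0112 kg/m³.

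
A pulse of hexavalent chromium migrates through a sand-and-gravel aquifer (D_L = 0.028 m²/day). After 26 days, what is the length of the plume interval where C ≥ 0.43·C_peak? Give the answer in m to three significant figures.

The plume is Gaussian with σ = √(2Dt) = √(2 × 0.028 × 26) = 1.207 m.
C/C_peak = exp(−Δx²/(2σ²)) = 0.43 ⇒ Δx = σ·√(−2 ln 0.43) = 1.207 × 1.299 = 1.568 m.
Width = 2Δx = 3.14 m.

3.14 m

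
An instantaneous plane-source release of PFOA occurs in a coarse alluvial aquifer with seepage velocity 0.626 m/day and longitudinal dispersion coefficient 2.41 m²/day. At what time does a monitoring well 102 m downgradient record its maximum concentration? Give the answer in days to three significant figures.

157 days

For the 1D instantaneous-source solution, setting ∂C/∂t = 0 at fixed x gives v²t² + 2Dt − x² = 0, so t = (√(D² + v²x²) − D)/v².
√(D² + v²x²) = √(2.41² + 0.626² × 102²) = 63.90; v² = 0.391876.
t = (63.90 − 2.41)/0.391876 = 157 days (vs. the pure-advection estimate x/v = 163 d).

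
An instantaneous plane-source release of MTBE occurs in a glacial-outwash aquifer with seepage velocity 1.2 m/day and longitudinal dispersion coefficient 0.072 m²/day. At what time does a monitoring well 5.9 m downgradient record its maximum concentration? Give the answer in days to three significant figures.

4.87 days

For the 1D instantaneous-source solution, setting ∂C/∂t = 0 at fixed x gives v²t² + 2Dt − x² = 0, so t = (√(D² + v²x²) − D)/v².
√(D² + v²x²) = √(0.072² + 1.2² × 5.9²) = 7.080; v² = 1.44.
t = (7.080 − 0.072)/1.44 = 4.87 days (vs. the pure-advection estimate x/v = 4.92 d).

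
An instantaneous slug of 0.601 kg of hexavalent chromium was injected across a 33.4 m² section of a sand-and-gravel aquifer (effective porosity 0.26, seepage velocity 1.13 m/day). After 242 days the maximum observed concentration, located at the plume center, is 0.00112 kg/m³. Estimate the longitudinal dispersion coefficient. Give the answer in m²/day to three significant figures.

1.26 m²/day

At the plume center C_max = M/(n_e·A·√(4πDt)), so D = M²/(4πt·(n_e·A·C_max)²).
n_e·A·C_max = 0.26 × 33.4 × 0.00112 = 0.009726 kg/m.
D = 0.601²/(4π × 242 × 0.009726²) = 1.26 m²/day.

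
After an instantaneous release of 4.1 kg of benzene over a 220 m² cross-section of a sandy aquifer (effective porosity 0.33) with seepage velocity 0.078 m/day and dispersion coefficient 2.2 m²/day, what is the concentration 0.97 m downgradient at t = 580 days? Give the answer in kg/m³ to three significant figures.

For an instantaneous plane source, C(x,t) = M/(n_e·A·√(4πDt)) · exp(−(x−vt)²/(4Dt)), with n_e·A the pore (flow) area.
Plume center vt = 0.078 × 580 = 45.24 m, so the well at 0.97 m is 44.27 m upgradient of the peak.
√(4πDt) = 126.6 m, giving peak height M/(n_e·A·√(4πDt)) = 4.1/(0.33 × 220 × 126.6) = 0.0004461 kg/m³.
(x−vt)²/(4Dt) = (-44.27)²/(4 × 2.2 × 580) = 0.3840; exp(−0.3840) = 0.6811.
C = 0.0004461 × 0.6811 = 0.000304 kg/m³.

0.000304 kg/m³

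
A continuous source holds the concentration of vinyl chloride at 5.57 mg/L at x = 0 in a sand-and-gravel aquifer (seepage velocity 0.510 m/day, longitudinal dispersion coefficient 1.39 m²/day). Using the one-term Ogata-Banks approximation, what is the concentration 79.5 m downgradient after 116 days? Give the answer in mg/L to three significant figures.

0.717 mg/L

For a continuous step input, C/C₀ ≈ ½·erfc((x−vt)/(2√(Dt))).
vt = 0.510 × 116 = 59.16 m and 2√(Dt) = 2√(1.39 × 116) = 25.40 m.
Argument (x−vt)/(2√(Dt)) = (79.5 − 59.16)/25.40 = 0.8008; ½·erfc(0.8008) = 0.1287.
C = 5.57 × 0.1287 = 0.717 mg/L.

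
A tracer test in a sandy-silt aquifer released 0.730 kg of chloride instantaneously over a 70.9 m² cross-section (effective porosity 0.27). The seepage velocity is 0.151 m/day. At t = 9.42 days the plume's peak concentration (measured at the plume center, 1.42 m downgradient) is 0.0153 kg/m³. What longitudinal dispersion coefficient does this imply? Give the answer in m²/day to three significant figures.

0.0525 m²/day

At the plume center C_max = M/(n_e·A·√(4πDt)), so D = M²/(4πt·(n_e·A·C_max)²).
n_e·A·C_max = 0.27 × 70.9 × 0.0153 = 0.2929 kg/m.
D = 0.730²/(4π × 9.42 × 0.2929²) = 0.0525 m²/day.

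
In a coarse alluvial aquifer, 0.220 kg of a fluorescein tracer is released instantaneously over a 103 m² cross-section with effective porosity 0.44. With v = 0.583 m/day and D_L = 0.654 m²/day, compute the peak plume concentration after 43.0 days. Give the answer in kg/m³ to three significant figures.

The peak of an instantaneous 1D plume sits at x = vt; there the Gaussian factor is 1 and C_max = M/(n_e·A·√(4πDt)), where n_e·A is the pore area the mass is dissolved in.
√(4πDt) = √(4π × 0.654 × 43.0) = 18.80 m, so C_max = 0.220/(0.44 × 103 × 18.80) = 0.000258 kg/m³.

0.000258 kg/m³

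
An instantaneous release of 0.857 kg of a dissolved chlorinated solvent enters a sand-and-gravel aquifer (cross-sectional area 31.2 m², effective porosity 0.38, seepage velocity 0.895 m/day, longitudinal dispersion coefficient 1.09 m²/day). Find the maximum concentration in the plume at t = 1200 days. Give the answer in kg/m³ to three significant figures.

The peak of an instantaneous 1D plume sits at x = vt; there the Gaussian factor is 1 and C_max = M/(n_e·A·√(4πDt)), where n_e·A is the pore area the mass is dissolved in.
√(4πDt) = √(4π × 1.09 × 1200) = 128.2 m, so C_max = 0.857/(0.38 × 31.2 × 128.2) = 0.000564 kg/m³.

0.000564 kg/m³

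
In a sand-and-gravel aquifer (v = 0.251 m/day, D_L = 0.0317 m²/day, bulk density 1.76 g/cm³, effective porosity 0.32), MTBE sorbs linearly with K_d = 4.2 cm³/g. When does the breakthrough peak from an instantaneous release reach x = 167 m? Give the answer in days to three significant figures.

Retardation factor R = 1 + ρ_b·K_d/n = 1 + 1.76 × 4.2/0.32 = 24.10.
Sorption retards both mechanisms: v_R = v/R = 0.01041 m/day, D_R = D/R = 0.001315 m²/day.
Peak time from v_R²t² + 2D_R t − x² = 0: t = (√(D_R² + v_R²x²) − D_R)/v_R².
√(D_R² + v_R²x²) = √(0.001315² + 0.01041² × 167²) = 1.738; v_R² = 0.0001084.
t = (1.738 − 0.001315)/0.0001084 = 16000 days.

16000 days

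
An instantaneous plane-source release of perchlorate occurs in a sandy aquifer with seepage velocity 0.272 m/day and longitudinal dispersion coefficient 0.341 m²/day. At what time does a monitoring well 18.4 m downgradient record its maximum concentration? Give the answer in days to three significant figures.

For the 1D instantaneous-source solution, setting ∂C/∂t = 0 at fixed x gives v²t² + 2Dt − x² = 0, so t = (√(D² + v²x²) − D)/v².
√(D² + v²x²) = √(0.341² + 0.272² × 18.4²) = 5.016; v² = 0.073984.
t = (5.016 − 0.341)/0.073984 = 63.2 days (vs. the pure-advection estimate x/v = 67.6 d).

63.2 days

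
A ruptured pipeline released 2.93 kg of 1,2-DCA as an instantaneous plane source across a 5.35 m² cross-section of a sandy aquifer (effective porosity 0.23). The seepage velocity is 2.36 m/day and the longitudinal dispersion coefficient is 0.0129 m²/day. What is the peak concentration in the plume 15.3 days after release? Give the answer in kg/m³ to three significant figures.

The peak of an instantaneous 1D plume sits at x = vt; there the Gaussian factor is 1 and C_max = M/(n_e·A·√(4πDt)), where n_e·A is the pore area the mass is dissolved in.
√(4πDt) = √(4π × 0.0129 × 15.3) = 1.575 m, so C_max = 2.93/(0.23 × 5.35 × 1.575) = 1.51 kg/m³.

1.51 kg/m³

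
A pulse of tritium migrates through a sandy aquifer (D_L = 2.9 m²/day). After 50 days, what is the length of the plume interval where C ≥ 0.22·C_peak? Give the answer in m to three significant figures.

59.3 m

The plume is Gaussian with σ = √(2Dt) = √(2 × 2.9 × 50) = 17.03 m.
C/C_peak = exp(−Δx²/(2σ²)) = 0.22 ⇒ Δx = σ·√(−2 ln 0.22) = 17.03 × 1.740 = 29.63 m.
Width = 2Δx = 59.3 m.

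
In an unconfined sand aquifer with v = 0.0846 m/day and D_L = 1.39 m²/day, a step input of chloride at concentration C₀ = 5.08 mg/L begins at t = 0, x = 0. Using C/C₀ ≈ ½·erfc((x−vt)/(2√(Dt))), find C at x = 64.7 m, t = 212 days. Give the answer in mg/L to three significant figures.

0.137 mg/L

For a continuous step input, C/C₀ ≈ ½·erfc((x−vt)/(2√(Dt))).
vt = 0.0846 × 212 = 17.9352 m and 2√(Dt) = 2√(1.39 × 212) = 34.33 m.
Argument (x−vt)/(2√(Dt)) = (64.7 − 17.9352)/34.33 = 1.362; ½·erfc(1.362) = 0.02704.
C = 5.08 × 0.02704 = 0.137 mg/L.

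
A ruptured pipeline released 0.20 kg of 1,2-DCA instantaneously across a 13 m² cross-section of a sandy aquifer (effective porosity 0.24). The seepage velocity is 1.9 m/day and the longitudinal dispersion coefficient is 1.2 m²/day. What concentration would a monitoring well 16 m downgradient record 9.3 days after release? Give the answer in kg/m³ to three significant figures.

0.00509 kg/m³

For an instantaneous plane source, C(x,t) = M/(n_e·A·√(4πDt)) · exp(−(x−vt)²/(4Dt)), with n_e·A the pore (flow) area.
Plume center vt = 1.9 × 9.3 = 17.67 m, so the well at 16 m is 1.67 m upgradient of the peak.
√(4πDt) = 11.84 m, giving peak height M/(n_e·A·√(4πDt)) = 0.20/(0.24 × 13 × 11.84) = 0.005414 kg/m³.
(x−vt)²/(4Dt) = (-1.67)²/(4 × 1.2 × 9.3) = 0.06248; exp(−0.06248) = 0.9394.
C = 0.005414 × 0.9394 = 0.00509 kg/m³.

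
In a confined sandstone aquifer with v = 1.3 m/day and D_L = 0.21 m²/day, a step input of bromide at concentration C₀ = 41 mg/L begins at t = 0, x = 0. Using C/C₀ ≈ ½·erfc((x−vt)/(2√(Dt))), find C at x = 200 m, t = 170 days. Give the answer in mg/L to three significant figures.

For a continuous step input, C/C₀ ≈ ½·erfc((x−vt)/(2√(Dt))).
vt = 1.3 × 170 = 221 m and 2√(Dt) = 2√(0.21 × 170) = 11.95 m.
Argument (x−vt)/(2√(Dt)) = (200 − 221)/11.95 = -1.757; ½·erfc(-1.757) = 0.9935.
C = 41 × 0.9935 = 40.7 mg/L.

40.7 mg/L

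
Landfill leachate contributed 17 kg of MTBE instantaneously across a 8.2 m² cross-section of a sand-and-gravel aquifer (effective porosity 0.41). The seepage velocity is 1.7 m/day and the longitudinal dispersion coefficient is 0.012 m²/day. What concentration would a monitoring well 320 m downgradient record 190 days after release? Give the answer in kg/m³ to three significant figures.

0.352 kg/m³

For an instantaneous plane source, C(x,t) = M/(n_e·A·√(4πDt)) · exp(−(x−vt)²/(4Dt)), with n_e·A the pore (flow) area.
Plume center vt = 1.7 × 190 = 323 m, so the well at 320 m is 3 m upgradient of the peak.
√(4πDt) = 5.353 m, giving peak height M/(n_e·A·√(4πDt)) = 17/(0.41 × 8.2 × 5.353) = 0.9446 kg/m³.
(x−vt)²/(4Dt) = (-3)²/(4 × 0.012 × 190) = 0.9868; exp(−0.9868) = 0.3728.
C = 0.9446 × 0.3728 = 0.352 kg/m³.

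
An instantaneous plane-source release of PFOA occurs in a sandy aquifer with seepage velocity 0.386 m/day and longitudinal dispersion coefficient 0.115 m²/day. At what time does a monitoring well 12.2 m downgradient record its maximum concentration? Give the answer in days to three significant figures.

For the 1D instantaneous-source solution, setting ∂C/∂t = 0 at fixed x gives v²t² + 2Dt − x² = 0, so t = (√(D² + v²x²) − D)/v².
√(D² + v²x²) = √(0.115² + 0.386² × 12.2²) = 4.711; v² = 0.148996.
t = (4.711 − 0.115)/0.148996 = 30.8 days (vs. the pure-advection estimate x/v = 31.6 d).

30.8 days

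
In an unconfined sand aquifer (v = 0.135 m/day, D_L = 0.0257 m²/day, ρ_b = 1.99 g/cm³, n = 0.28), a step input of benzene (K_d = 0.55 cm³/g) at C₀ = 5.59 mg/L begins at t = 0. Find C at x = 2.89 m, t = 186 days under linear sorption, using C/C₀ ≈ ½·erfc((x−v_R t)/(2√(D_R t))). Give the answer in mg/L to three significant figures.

Retardation factor R = 1 + ρ_b·K_d/n = 1 + 1.99 × 0.55/0.28 = 4.909.
Sorption retards both mechanisms: v_R = v/R = 0.02750 m/day, D_R = D/R = 0.005235 m²/day.
v_R·t = 0.02750 × 186 = 5.115 m; 2√(D_R t) = 1.974 m; argument = (2.89 − 5.115)/1.974 = -1.127.
C = C₀ × ½·erfc(-1.127) = 5.59 × 0.9445 = 5.28 mg/L.

5.28 mg/L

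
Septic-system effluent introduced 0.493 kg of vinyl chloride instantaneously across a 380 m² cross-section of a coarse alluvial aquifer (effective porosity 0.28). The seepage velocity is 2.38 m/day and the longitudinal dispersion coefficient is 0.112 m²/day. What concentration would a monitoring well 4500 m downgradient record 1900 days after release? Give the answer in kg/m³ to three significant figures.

5.07e-05 kg/m³

For an instantaneous plane source, C(x,t) = M/(n_e·A·√(4πDt)) · exp(−(x−vt)²/(4Dt)), with n_e·A the pore (flow) area.
Plume center vt = 2.38 × 1900 = 4522 m, so the well at 4500 m is 22 m upgradient of the peak.
√(4πDt) = 51.71 m, giving peak height M/(n_e·A·√(4πDt)) = 0.493/(0.28 × 380 × 51.71) = 8.960e-05 kg/m³.
(x−vt)²/(4Dt) = (-22)²/(4 × 0.112 × 1900) = 0.5686; exp(−0.5686) = 0.5663.
C = 8.960e-05 × 0.5663 = 5.07e-05 kg/m³.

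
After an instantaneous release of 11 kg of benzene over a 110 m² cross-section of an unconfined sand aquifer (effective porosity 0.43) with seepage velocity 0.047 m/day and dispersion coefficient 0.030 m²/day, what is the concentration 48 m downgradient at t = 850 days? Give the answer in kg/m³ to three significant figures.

0.00688 kg/m³

For an instantaneous plane source, C(x,t) = M/(n_e·A·√(4πDt)) · exp(−(x−vt)²/(4Dt)), with n_e·A the pore (flow) area.
Plume center vt = 0.047 × 850 = 39.95 m, so the well at 48 m is 8.05 m downgradient of the peak.
√(4πDt) = 17.90 m, giving peak height M/(n_e·A·√(4πDt)) = 11/(0.43 × 110 × 17.90) = 0.01299 kg/m³.
(x−vt)²/(4Dt) = (8.05)²/(4 × 0.030 × 850) = 0.6353; exp(−0.6353) = 0.5298.
C = 0.01299 × 0.5298 = 0.00688 kg/m³.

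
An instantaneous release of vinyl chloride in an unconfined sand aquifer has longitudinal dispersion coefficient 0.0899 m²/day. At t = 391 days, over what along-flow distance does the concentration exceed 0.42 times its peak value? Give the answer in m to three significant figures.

The plume is Gaussian with σ = √(2Dt) = √(2 × 0.0899 × 391) = 8.385 m.
C/C_peak = exp(−Δx²/(2σ²)) = 0.42 ⇒ Δx = σ·√(−2 ln 0.42) = 8.385 × 1.317 = 11.04 m.
Width = 2Δx = 22.1 m.

22.1 m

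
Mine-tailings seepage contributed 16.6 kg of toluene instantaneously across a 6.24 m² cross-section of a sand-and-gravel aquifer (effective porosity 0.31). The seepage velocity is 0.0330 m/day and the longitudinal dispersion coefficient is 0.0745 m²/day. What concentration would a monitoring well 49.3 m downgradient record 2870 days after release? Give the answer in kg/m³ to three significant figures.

For an instantaneous plane source, C(x,t) = M/(n_e·A·√(4πDt)) · exp(−(x−vt)²/(4Dt)), with n_e·A the pore (flow) area.
Plume center vt = 0.0330 × 2870 = 94.71 m, so the well at 49.3 m is 45.41 m upgradient of the peak.
√(4πDt) = 51.84 m, giving peak height M/(n_e·A·√(4πDt)) = 16.6/(0.31 × 6.24 × 51.84) = 0.1655 kg/m³.
(x−vt)²/(4Dt) = (-45.41)²/(4 × 0.0745 × 2870) = 2.411; exp(−2.411) = 0.08973.
C = 0.1655 × 0.08973 = 0.0149 kg/m³.

0.0149 kg/m³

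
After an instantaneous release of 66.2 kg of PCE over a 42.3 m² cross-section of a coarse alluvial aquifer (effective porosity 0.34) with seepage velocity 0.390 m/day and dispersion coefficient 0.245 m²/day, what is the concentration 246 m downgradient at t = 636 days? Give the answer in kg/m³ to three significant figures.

For an instantaneous plane source, C(x,t) = M/(n_e·A·√(4πDt)) · exp(−(x−vt)²/(4Dt)), with n_e·A the pore (flow) area.
Plume center vt = 0.390 × 636 = 248.04 m, so the well at 246 m is 2.04 m upgradient of the peak.
√(4πDt) = 44.25 m, giving peak height M/(n_e·A·√(4πDt)) = 66.2/(0.34 × 42.3 × 44.25) = 0.1040 kg/m³.
(x−vt)²/(4Dt) = (-2.04)²/(4 × 0.245 × 636) = 0.006677; exp(−0.006677) = 0.9933.
C = 0.1040 × 0.9933 = 0.103 kg/m³.

0.103 kg/m³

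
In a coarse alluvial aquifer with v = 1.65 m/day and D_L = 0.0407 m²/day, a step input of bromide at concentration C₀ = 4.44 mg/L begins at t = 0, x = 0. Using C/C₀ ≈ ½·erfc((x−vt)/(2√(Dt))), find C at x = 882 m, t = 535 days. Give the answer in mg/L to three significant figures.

For a continuous step input, C/C₀ ≈ ½·erfc((x−vt)/(2√(Dt))).
vt = 1.65 × 535 = 882.75 m and 2√(Dt) = 2√(0.0407 × 535) = 9.333 m.
Argument (x−vt)/(2√(Dt)) = (882 − 882.75)/9.333 = -0.08036; ½·erfc(-0.08036) = 0.5452.
C = 4.44 × 0.5452 = 2.42 mg/L.

2.42 mg/L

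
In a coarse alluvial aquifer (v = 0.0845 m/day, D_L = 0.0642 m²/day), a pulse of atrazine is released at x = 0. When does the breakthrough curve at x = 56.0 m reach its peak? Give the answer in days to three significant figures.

654 days

For the 1D instantaneous-source solution, setting ∂C/∂t = 0 at fixed x gives v²t² + 2Dt − x² = 0, so t = (√(D² + v²x²) − D)/v².
√(D² + v²x²) = √(0.0642² + 0.0845² × 56.0²) = 4.732; v² = 0.00714025.
t = (4.732 − 0.0642)/0.00714025 = 654 days (vs. the pure-advection estimate x/v = 663 d).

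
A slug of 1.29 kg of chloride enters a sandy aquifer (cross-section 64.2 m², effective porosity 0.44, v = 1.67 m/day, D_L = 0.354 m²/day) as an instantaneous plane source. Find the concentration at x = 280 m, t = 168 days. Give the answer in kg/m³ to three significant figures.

0.00167 kg/m³

For an instantaneous plane source, C(x,t) = M/(n_e·A·√(4πDt)) · exp(−(x−vt)²/(4Dt)), with n_e·A the pore (flow) area.
Plume center vt = 1.67 × 168 = 280.56 m, so the well at 280 m is 0.56 m upgradient of the peak.
√(4πDt) = 27.34 m, giving peak height M/(n_e·A·√(4πDt)) = 1.29/(0.44 × 64.2 × 27.34) = 0.001670 kg/m³.
(x−vt)²/(4Dt) = (-0.56)²/(4 × 0.354 × 168) = 0.001318; exp(−0.001318) = 0.9987.
C = 0.001670 × 0.9987 = 0.00167 kg/m³.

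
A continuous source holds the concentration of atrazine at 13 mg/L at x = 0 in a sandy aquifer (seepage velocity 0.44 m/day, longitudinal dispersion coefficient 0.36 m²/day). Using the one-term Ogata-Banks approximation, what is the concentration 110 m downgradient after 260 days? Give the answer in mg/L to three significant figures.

For a continuous step input, C/C₀ ≈ ½·erfc((x−vt)/(2√(Dt))).
vt = 0.44 × 260 = 114.4 m and 2√(Dt) = 2√(0.36 × 260) = 19.35 m.
Argument (x−vt)/(2√(Dt)) = (110 − 114.4)/19.35 = -0.2274; ½·erfc(-0.2274) = 0.6261.
C = 13 × 0.6261 = 8.14 mg/L.

8.14 mg/L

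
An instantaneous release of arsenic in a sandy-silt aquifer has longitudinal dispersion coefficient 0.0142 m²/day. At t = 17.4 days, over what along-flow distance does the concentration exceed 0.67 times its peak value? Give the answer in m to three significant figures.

The plume is Gaussian with σ = √(2Dt) = √(2 × 0.0142 × 17.4) = 0.7030 m.
C/C_peak = exp(−Δx²/(2σ²)) = 0.67 ⇒ Δx = σ·√(−2 ln 0.67) = 0.7030 × 0.8950 = 0.6292 m.
Width = 2Δx = 1.26 m.

1.26 m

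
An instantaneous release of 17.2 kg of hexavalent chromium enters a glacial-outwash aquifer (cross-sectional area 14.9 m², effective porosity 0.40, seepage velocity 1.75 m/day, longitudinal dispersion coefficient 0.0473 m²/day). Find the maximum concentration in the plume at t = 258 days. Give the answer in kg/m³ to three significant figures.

0.233 kg/m³

The peak of an instantaneous 1D plume sits at x = vt; there the Gaussian factor is 1 and C_max = M/(n_e·A·√(4πDt)), where n_e·A is the pore area the mass is dissolved in.
√(4πDt) = √(4π × 0.0473 × 258) = 12.38 m, so C_max = 17.2/(0.40 × 14.9 × 12.38) = 0.233 kg/m³.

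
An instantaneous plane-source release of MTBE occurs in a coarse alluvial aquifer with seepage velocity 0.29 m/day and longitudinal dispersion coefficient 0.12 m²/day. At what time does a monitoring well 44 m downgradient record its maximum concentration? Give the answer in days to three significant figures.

For the 1D instantaneous-source solution, setting ∂C/∂t = 0 at fixed x gives v²t² + 2Dt − x² = 0, so t = (√(D² + v²x²) − D)/v².
√(D² + v²x²) = √(0.12² + 0.29² × 44²) = 12.76; v² = 0.0841.
t = (12.76 − 0.12)/0.0841 = 150 days (vs. the pure-advection estimate x/v = 152 d).

150 days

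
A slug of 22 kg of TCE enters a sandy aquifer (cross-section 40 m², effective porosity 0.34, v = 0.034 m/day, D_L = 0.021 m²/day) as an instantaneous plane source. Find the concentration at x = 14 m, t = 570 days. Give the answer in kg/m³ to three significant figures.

For an instantaneous plane source, C(x,t) = M/(n_e·A·√(4πDt)) · exp(−(x−vt)²/(4Dt)), with n_e·A the pore (flow) area.
Plume center vt = 0.034 × 570 = 19.38 m, so the well at 14 m is 5.38 m upgradient of the peak.
√(4πDt) = 12.26 m, giving peak height M/(n_e·A·√(4πDt)) = 22/(0.34 × 40 × 12.26) = 0.1319 kg/m³.
(x−vt)²/(4Dt) = (-5.38)²/(4 × 0.021 × 570) = 0.6045; exp(−0.6045) = 0.5463.
C = 0.1319 × 0.5463 = 0.0721 kg/m³.

0.0721 kg/m³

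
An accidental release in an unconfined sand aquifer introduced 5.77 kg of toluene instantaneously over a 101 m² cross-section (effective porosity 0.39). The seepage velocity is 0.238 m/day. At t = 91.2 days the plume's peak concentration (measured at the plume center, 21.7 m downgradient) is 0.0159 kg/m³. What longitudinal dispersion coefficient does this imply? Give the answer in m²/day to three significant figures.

0.0741 m²/day

At the plume center C_max = M/(n_e·A·√(4πDt)), so D = M²/(4πt·(n_e·A·C_max)²).
n_e·A·C_max = 0.39 × 101 × 0.0159 = 0.6263 kg/m.
D = 5.77²/(4π × 91.2 × 0.6263²) = 0.0741 m²/day.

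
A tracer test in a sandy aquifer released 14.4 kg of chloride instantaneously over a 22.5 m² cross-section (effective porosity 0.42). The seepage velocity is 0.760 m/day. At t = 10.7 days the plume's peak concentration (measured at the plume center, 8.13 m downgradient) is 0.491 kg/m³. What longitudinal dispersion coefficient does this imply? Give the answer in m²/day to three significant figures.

At the plume center C_max = M/(n_e·A·√(4πDt)), so D = M²/(4πt·(n_e·A·C_max)²).
n_e·A·C_max = 0.42 × 22.5 × 0.491 = 4.640 kg/m.
D = 14.4²/(4π × 10.7 × 4.640²) = 0.0716 m²/day.

0.0716 m²/day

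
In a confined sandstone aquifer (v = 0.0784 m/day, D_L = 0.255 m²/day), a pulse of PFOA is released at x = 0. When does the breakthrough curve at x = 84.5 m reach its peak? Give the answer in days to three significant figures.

For the 1D instantaneous-source solution, setting ∂C/∂t = 0 at fixed x gives v²t² + 2Dt − x² = 0, so t = (√(D² + v²x²) − D)/v².
√(D² + v²x²) = √(0.255² + 0.0784² × 84.5²) = 6.630; v² = 0.00614656.
t = (6.630 − 0.255)/0.00614656 = 1040 days (vs. the pure-advection estimate x/v = 1080 d).

1040 days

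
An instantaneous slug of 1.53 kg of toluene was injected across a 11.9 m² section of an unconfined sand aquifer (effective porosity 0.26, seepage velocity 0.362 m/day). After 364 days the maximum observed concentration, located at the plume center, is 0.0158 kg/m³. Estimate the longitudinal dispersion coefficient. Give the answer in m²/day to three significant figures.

0.214 m²/day

At the plume center C_max = M/(n_e·A·√(4πDt)), so D = M²/(4πt·(n_e·A·C_max)²).
n_e·A·C_max = 0.26 × 11.9 × 0.0158 = 0.04889 kg/m.
D = 1.53²/(4π × 364 × 0.04889²) = 0.214 m²/day.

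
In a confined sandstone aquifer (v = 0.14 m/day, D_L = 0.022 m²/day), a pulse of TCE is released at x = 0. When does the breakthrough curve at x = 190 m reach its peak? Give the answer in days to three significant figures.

For the 1D instantaneous-source solution, setting ∂C/∂t = 0 at fixed x gives v²t² + 2Dt − x² = 0, so t = (√(D² + v²x²) − D)/v².
√(D² + v²x²) = √(0.022² + 0.14² × 190²) = 26.60; v² = 0.0196.
t = (26.60 − 0.022)/0.0196 = 1360 days (vs. the pure-advection estimate x/v = 1360 d).

1360 days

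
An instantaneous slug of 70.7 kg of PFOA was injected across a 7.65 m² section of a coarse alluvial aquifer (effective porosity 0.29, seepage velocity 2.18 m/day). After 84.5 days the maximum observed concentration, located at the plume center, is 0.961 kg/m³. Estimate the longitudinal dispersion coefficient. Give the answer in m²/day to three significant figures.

At the plume center C_max = M/(n_e·A·√(4πDt)), so D = M²/(4πt·(n_e·A·C_max)²).
n_e·A·C_max = 0.29 × 7.65 × 0.961 = 2.132 kg/m.
D = 70.7²/(4π × 84.5 × 2.132²) = 1.04 m²/day.

1.04 m²/day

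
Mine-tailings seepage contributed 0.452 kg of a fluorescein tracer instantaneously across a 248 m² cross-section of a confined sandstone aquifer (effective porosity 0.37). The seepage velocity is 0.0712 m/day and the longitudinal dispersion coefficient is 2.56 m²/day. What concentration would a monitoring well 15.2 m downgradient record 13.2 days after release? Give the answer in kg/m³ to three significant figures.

For an instantaneous plane source, C(x,t) = M/(n_e·A·√(4πDt)) · exp(−(x−vt)²/(4Dt)), with n_e·A the pore (flow) area.
Plume center vt = 0.0712 × 13.2 = 0.93984 m, so the well at 15.2 m is 14.26016 m downgradient of the peak.
√(4πDt) = 20.61 m, giving peak height M/(n_e·A·√(4πDt)) = 0.452/(0.37 × 248 × 20.61) = 0.0002390 kg/m³.
(x−vt)²/(4Dt) = (14.26016)²/(4 × 2.56 × 13.2) = 1.504; exp(−1.504) = 0.2222.
C = 0.0002390 × 0.2222 = 5.31e-05 kg/m³.

5.31e-05 kg/m³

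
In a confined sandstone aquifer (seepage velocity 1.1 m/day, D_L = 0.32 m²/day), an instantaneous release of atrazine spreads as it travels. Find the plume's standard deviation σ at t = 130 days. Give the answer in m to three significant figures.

9.12 m

Dispersive spreading gives a Gaussian with σ² = 2Dt; advection only shifts the center.
σ = √(2 × 0.32 × 130) = 9.12 m.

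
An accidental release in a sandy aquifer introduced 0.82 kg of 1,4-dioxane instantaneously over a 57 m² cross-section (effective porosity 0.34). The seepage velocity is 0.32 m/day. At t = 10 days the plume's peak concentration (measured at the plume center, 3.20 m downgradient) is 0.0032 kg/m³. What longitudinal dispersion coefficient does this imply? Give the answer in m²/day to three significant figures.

At the plume center C_max = M/(n_e·A·√(4πDt)), so D = M²/(4πt·(n_e·A·C_max)²).
n_e·A·C_max = 0.34 × 57 × 0.0032 = 0.06202 kg/m.
D = 0.82²/(4π × 10 × 0.06202²) = 1.39 m²/day.

1.39 m²/day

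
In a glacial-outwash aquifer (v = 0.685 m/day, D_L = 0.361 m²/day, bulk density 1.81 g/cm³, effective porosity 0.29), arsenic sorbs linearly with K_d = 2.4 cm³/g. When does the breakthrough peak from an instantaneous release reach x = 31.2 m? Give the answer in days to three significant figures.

Retardation factor R = 1 + ρ_b·K_d/n = 1 + 1.81 × 2.4/0.29 = 15.98.
Sorption retards both mechanisms: v_R = v/R = 0.04287 m/day, D_R = D/R = 0.02259 m²/day.
Peak time from v_R²t² + 2D_R t − x² = 0: t = (√(D_R² + v_R²x²) − D_R)/v_R².
√(D_R² + v_R²x²) = √(0.02259² + 0.04287² × 31.2²) = 1.338; v_R² = 0.001838.
t = (1.338 − 0.02259)/0.001838 = 716 days.

716 days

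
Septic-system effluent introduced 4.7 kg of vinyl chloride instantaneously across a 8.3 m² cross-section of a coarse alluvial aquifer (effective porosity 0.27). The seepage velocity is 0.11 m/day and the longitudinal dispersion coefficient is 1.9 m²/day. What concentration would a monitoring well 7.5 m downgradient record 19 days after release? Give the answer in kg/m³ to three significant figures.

0.0804 kg/m³

For an instantaneous plane source, C(x,t) = M/(n_e·A·√(4πDt)) · exp(−(x−vt)²/(4Dt)), with n_e·A the pore (flow) area.
Plume center vt = 0.11 × 19 = 2.09 m, so the well at 7.5 m is 5.41 m downgradient of the peak.
√(4πDt) = 21.30 m, giving peak height M/(n_e·A·√(4πDt)) = 4.7/(0.27 × 8.3 × 21.30) = 0.09846 kg/m³.
(x−vt)²/(4Dt) = (5.41)²/(4 × 1.9 × 19) = 0.2027; exp(−0.2027) = 0.8165.
C = 0.09846 × 0.8165 = 0.0804 kg/m³.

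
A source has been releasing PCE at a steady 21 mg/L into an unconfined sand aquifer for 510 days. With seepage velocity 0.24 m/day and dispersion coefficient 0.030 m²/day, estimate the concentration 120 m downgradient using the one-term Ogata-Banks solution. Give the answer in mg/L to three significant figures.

14.0 mg/L

For a continuous step input, C/C₀ ≈ ½·erfc((x−vt)/(2√(Dt))).
vt = 0.24 × 510 = 122.4 m and 2√(Dt) = 2√(0.030 × 510) = 7.823 m.
Argument (x−vt)/(2√(Dt)) = (120 − 122.4)/7.823 = -0.3068; ½·erfc(-0.3068) = 0.6678.
C = 21 × 0.6678 = 14.0 mg/L.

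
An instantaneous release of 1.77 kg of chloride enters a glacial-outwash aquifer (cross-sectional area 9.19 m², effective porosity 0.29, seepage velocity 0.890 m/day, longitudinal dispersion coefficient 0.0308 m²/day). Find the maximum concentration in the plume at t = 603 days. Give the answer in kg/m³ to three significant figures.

The peak of an instantaneous 1D plume sits at x = vt; there the Gaussian factor is 1 and C_max = M/(n_e·A·√(4πDt)), where n_e·A is the pore area the mass is dissolved in.
√(4πDt) = √(4π × 0.0308 × 603) = 15.28 m, so C_max = 1.77/(0.29 × 9.19 × 15.28) = 0.0435 kg/m³.

0.0435 kg/m³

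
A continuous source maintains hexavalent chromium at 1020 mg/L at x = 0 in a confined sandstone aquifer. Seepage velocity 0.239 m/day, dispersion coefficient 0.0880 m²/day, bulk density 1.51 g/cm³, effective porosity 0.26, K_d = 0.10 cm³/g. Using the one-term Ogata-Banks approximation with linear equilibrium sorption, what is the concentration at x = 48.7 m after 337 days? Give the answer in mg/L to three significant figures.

Retardation factor R = 1 + ρ_b·K_d/n = 1 + 1.51 × 0.10/0.26 = 1.581.
Sorption retards both mechanisms: v_R = v/R = 0.1512 m/day, D_R = D/R = 0.05566 m²/day.
v_R·t = 0.1512 × 337 = 50.9544 m; 2√(D_R t) = 8.662 m; argument = (48.7 − 50.9544)/8.662 = -0.2603.
C = C₀ × ½·erfc(-0.2603) = 1020 × 0.6436 = 656 mg/L.

656 mg/L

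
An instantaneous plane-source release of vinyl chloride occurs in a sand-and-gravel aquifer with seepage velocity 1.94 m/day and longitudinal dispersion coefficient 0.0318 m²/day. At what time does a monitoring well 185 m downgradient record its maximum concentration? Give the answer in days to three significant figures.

95.4 days

For the 1D instantaneous-source solution, setting ∂C/∂t = 0 at fixed x gives v²t² + 2Dt − x² = 0, so t = (√(D² + v²x²) − D)/v².
√(D² + v²x²) = √(0.0318² + 1.94² × 185²) = 358.9; v² = 3.7636.
t = (358.9 − 0.0318)/3.7636 = 95.4 days (vs. the pure-advection estimate x/v = 95.4 d).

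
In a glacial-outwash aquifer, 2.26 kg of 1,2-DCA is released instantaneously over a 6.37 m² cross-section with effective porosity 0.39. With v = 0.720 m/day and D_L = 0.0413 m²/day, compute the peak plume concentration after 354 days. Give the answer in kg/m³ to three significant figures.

The peak of an instantaneous 1D plume sits at x = vt; there the Gaussian factor is 1 and C_max = M/(n_e·A·√(4πDt)), where n_e·A is the pore area the mass is dissolved in.
√(4πDt) = √(4π × 0.0413 × 354) = 13.55 m, so C_max = 2.26/(0.39 × 6.37 × 13.55) = 0.0671 kg/m³.

0.0671 kg/m³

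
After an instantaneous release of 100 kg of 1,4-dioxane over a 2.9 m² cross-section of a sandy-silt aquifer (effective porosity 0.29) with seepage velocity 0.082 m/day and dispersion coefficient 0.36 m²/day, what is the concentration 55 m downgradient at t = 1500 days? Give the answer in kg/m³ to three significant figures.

0.170 kg/m³

For an instantaneous plane source, C(x,t) = M/(n_e·A·√(4πDt)) · exp(−(x−vt)²/(4Dt)), with n_e·A the pore (flow) area.
Plume center vt = 0.082 × 1500 = 123 m, so the well at 55 m is 68 m upgradient of the peak.
√(4πDt) = 82.38 m, giving peak height M/(n_e·A·√(4πDt)) = 100/(0.29 × 2.9 × 82.38) = 1.443 kg/m³.
(x−vt)²/(4Dt) = (-68)²/(4 × 0.36 × 1500) = 2.141; exp(−2.141) = 0.1175.
C = 1.443 × 0.1175 = 0.170 kg/m³.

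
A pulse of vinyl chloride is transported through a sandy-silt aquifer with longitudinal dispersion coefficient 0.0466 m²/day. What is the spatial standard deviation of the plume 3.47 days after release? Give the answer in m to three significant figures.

0.569 m

Dispersive spreading gives a Gaussian with σ² = 2Dt; advection only shifts the center.
σ = √(2 × 0.0466 × 3.47) = 0.569 m.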